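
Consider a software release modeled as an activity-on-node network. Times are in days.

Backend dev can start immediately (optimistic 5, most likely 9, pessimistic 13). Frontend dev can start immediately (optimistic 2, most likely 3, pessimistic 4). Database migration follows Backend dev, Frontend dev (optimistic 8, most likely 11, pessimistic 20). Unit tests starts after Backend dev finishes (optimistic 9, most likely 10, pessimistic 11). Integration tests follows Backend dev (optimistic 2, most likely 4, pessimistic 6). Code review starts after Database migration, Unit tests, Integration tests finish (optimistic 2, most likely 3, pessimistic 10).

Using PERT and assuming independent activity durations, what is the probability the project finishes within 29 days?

te_Backend dev = (5 + 4·9 + 13)/6 = 54/6 = 9; σ²_Backend dev = ((13−5)/6)² = 1.778
te_Frontend dev = (2 + 4·3 + 4)/6 = 18/6 = 3; σ²_Frontend dev = ((4−2)/6)² = 0.111
te_Database migration = (8 + 4·11 + 20)/6 = 72/6 = 12; σ²_Database migration = ((20−8)/6)² = 4.000
te_Unit tests = (9 + 4·10 + 11)/6 = 60/6 = 10; σ²_Unit tests = ((11−9)/6)² = 0.111
te_Integration tests = (2 + 4·4 + 6)/6 = 24/6 = 4; σ²_Integration tests = ((6−2)/6)² = 0.444
te_Code review = (2 + 4·3 + 10)/6 = 24/6 = 4; σ²_Code review = ((10−2)/6)² = 1.778

Forward pass:
ES_Backend dev = 0; EF_Backend dev = 9
ES_Frontend dev = 0; EF_Frontend dev = 3
ES_Database migration = max(EF_Backend dev=9, EF_Frontend dev=3) = 9; EF_Database migration = 9+12 = 21
ES_Unit tests = 9; EF_Unit tests = 9+10 = 19
ES_Integration tests = 9; EF_Integration tests = 9+4 = 13
ES_Code review = max(EF_Database migration=21, EF_Unit tests=19, EF_Integration tests=13) = 21; EF_Code review = 21+4 = 25
Expected project duration μ = 25 days. Critical path: Backend dev → Database migration → Code review.

Variance along critical path = 1.778 + 4.000 + 1.778 = 7.556; σ = √7.556 = 2.749 days.
Z = (29 − 25) / 2.749 = 1.455
P(T ≤ 29) = Φ(1.455) ≈ 0.927

0.927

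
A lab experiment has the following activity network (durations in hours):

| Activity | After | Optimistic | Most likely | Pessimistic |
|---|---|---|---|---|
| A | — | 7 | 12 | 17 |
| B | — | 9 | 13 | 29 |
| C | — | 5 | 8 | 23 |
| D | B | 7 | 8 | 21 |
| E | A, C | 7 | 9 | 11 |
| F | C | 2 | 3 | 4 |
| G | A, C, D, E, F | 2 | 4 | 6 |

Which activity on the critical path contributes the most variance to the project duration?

B

te_A = (7 + 4·12 + 17)/6 = 72/6 = 12; σ²_A = ((17−7)/6)² = 2.778
te_B = (9 + 4·13 + 29)/6 = 90/6 = 15; σ²_B = ((29−9)/6)² = 11.111
te_C = (5 + 4·8 + 23)/6 = 60/6 = 10; σ²_C = ((23−5)/6)² = 9.000
te_D = (7 + 4·8 + 21)/6 = 60/6 = 10; σ²_D = ((21−7)/6)² = 5.444
te_E = (7 + 4·9 + 11)/6 = 54/6 = 9; σ²_E = ((11−7)/6)² = 0.444
te_F = (2 + 4·3 + 4)/6 = 18/6 = 3; σ²_F = ((4−2)/6)² = 0.111
te_G = (2 + 4·4 + 6)/6 = 24/6 = 4; σ²_G = ((6−2)/6)² = 0.444

Forward pass:
ES_A = 0; EF_A = 12
ES_B = 0; EF_B = 15
ES_C = 0; EF_C = 10
ES_D = 15; EF_D = 15+10 = 25
ES_E = max(EF_A=12, EF_C=10) = 12; EF_E = 12+9 = 21
ES_F = 10; EF_F = 10+3 = 13
ES_G = max(EF_A=12, EF_C=10, EF_D=25, EF_E=21, EF_F=13) = 25; EF_G = 25+4 = 29
Expected project duration μ = 29 hours. Critical path: B → D → G.

Variances on critical path: σ²_B=11.111, σ²_D=5.444, σ²_G=0.444.
Largest is σ²_B = 11.111.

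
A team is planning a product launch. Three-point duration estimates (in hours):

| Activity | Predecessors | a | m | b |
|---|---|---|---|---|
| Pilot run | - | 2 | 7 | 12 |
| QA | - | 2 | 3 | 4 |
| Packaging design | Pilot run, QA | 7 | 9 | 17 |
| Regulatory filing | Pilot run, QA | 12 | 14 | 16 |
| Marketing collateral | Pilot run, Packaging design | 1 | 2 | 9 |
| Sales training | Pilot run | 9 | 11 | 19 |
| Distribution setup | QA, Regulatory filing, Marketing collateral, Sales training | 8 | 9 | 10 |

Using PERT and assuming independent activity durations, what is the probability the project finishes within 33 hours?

0.950

te_Pilot run = (2 + 4·7 + 12)/6 = 42/6 = 7; σ²_Pilot run = ((12−2)/6)² = 2.778
te_QA = (2 + 4·3 + 4)/6 = 18/6 = 3; σ²_QA = ((4−2)/6)² = 0.111
te_Packaging design = (7 + 4·9 + 17)/6 = 60/6 = 10; σ²_Packaging design = ((17−7)/6)² = 2.778
te_Regulatory filing = (12 + 4·14 + 16)/6 = 84/6 = 14; σ²_Regulatory filing = ((16−12)/6)² = 0.444
te_Marketing collateral = (1 + 4·2 + 9)/6 = 18/6 = 3; σ²_Marketing collateral = ((9−1)/6)² = 1.778
te_Sales training = (9 + 4·11 + 19)/6 = 72/6 = 12; σ²_Sales training = ((19−9)/6)² = 2.778
te_Distribution setup = (8 + 4·9 + 10)/6 = 54/6 = 9; σ²_Distribution setup = ((10−8)/6)² = 0.111

Forward pass:
ES_Pilot run = 0; EF_Pilot run = 7
ES_QA = 0; EF_QA = 3
ES_Packaging design = max(EF_Pilot run=7, EF_QA=3) = 7; EF_Packaging design = 7+10 = 17
ES_Regulatory filing = max(EF_Pilot run=7, EF_QA=3) = 7; EF_Regulatory filing = 7+14 = 21
ES_Marketing collateral = max(EF_Pilot run=7, EF_Packaging design=17) = 17; EF_Marketing collateral = 17+3 = 20
ES_Sales training = 7; EF_Sales training = 7+12 = 19
ES_Distribution setup = max(EF_QA=3, EF_Regulatory filing=21, EF_Marketing collateral=20, EF_Sales training=19) = 21; EF_Distribution setup = 21+9 = 30
Expected project duration μ = 30 hours. Critical path: Pilot run → Regulatory filing → Distribution setup.

Variance along critical path = 2.778 + 0.444 + 0.111 = 3.333; σ = √3.333 = 1.826 hours.
Z = (33 − 30) / 1.826 = 1.643
P(T ≤ 33) = Φ(1.643) ≈ 0.950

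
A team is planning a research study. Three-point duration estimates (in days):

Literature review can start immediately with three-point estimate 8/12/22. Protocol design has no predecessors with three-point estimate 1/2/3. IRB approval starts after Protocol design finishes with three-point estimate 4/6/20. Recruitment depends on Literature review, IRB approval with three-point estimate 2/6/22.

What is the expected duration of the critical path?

te_Literature review = (8 + 4·12 + 22)/6 = 78/6 = 13
te_Protocol design = (1 + 4·2 + 3)/6 = 12/6 = 2
te_IRB approval = (4 + 4·6 + 20)/6 = 48/6 = 8
te_Recruitment = (2 + 4·6 + 22)/6 = 48/6 = 8

Forward pass:
ES_Literature review = 0; EF_Literature review = 13
ES_Protocol design = 0; EF_Protocol design = 2
ES_IRB approval = 2; EF_IRB approval = 2+8 = 10
ES_Recruitment = max(EF_Literature review=13, EF_IRB approval=10) = 13; EF_Recruitment = 13+8 = 21
Expected project duration μ = 21 days. Critical path: Literature review → Recruitment.

21 days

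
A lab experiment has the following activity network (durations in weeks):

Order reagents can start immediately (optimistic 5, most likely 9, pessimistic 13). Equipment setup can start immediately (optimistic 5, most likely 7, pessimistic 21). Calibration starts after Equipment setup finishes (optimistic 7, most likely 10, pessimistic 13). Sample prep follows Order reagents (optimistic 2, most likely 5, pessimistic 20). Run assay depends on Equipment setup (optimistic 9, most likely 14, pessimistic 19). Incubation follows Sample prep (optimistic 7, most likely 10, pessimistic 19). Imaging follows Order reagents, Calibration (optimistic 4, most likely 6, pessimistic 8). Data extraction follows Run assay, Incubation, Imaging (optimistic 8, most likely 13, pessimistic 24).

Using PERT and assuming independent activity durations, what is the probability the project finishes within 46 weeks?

te_Order reagents = (5 + 4·9 + 13)/6 = 54/6 = 9; σ²_Order reagents = ((13−5)/6)² = 1.778
te_Equipment setup = (5 + 4·7 + 21)/6 = 54/6 = 9; σ²_Equipment setup = ((21−5)/6)² = 7.111
te_Calibration = (7 + 4·10 + 13)/6 = 60/6 = 10; σ²_Calibration = ((13−7)/6)² = 1.000
te_Sample prep = (2 + 4·5 + 20)/6 = 42/6 = 7; σ²_Sample prep = ((20−2)/6)² = 9.000
te_Run assay = (9 + 4·14 + 19)/6 = 84/6 = 14; σ²_Run assay = ((19−9)/6)² = 2.778
te_Incubation = (7 + 4·10 + 19)/6 = 66/6 = 11; σ²_Incubation = ((19−7)/6)² = 4.000
te_Imaging = (4 + 4·6 + 8)/6 = 36/6 = 6; σ²_Imaging = ((8−4)/6)² = 0.444
te_Data extraction = (8 + 4·13 + 24)/6 = 84/6 = 14; σ²_Data extraction = ((24−8)/6)² = 7.111

Forward pass:
ES_Order reagents = 0; EF_Order reagents = 9
ES_Equipment setup = 0; EF_Equipment setup = 9
ES_Calibration = 9; EF_Calibration = 9+10 = 19
ES_Sample prep = 9; EF_Sample prep = 9+7 = 16
ES_Run assay = 9; EF_Run assay = 9+14 = 23
ES_Incubation = 16; EF_Incubation = 16+11 = 27
ES_Imaging = max(EF_Order reagents=9, EF_Calibration=19) = 19; EF_Imaging = 19+6 = 25
ES_Data extraction = max(EF_Run assay=23, EF_Incubation=27, EF_Imaging=25) = 27; EF_Data extraction = 27+14 = 41
Expected project duration μ = 41 weeks. Critical path: Order reagents → Sample prep → Incubation → Data extraction.

Variance along critical path = 1.778 + 9.000 + 4.000 + 7.111 = 21.889; σ = √21.889 = 4.679 weeks.
Z = (46 − 41) / 4.679 = 1.069
P(T ≤ 46) = Φ(1.069) ≈ 0.857

0.857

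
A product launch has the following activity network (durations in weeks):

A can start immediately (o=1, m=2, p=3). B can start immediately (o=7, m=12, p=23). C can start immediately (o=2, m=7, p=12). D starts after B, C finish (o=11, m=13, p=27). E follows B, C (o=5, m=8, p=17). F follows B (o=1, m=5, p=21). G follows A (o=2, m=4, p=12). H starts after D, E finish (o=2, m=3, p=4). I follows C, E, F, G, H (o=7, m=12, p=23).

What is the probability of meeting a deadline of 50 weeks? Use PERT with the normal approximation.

te_A = (1 + 4·2 + 3)/6 = 12/6 = 2; σ²_A = ((3−1)/6)² = 0.111
te_B = (7 + 4·12 + 23)/6 = 78/6 = 13; σ²_B = ((23−7)/6)² = 7.111
te_C = (2 + 4·7 + 12)/6 = 42/6 = 7; σ²_C = ((12−2)/6)² = 2.778
te_D = (11 + 4·13 + 27)/6 = 90/6 = 15; σ²_D = ((27−11)/6)² = 7.111
te_E = (5 + 4·8 + 17)/6 = 54/6 = 9; σ²_E = ((17−5)/6)² = 4.000
te_F = (1 + 4·5 + 21)/6 = 42/6 = 7; σ²_F = ((21−1)/6)² = 11.111
te_G = (2 + 4·4 + 12)/6 = 30/6 = 5; σ²_G = ((12−2)/6)² = 2.778
te_H = (2 + 4·3 + 4)/6 = 18/6 = 3; σ²_H = ((4−2)/6)² = 0.111
te_I = (7 + 4·12 + 23)/6 = 78/6 = 13; σ²_I = ((23−7)/6)² = 7.111

Forward pass:
ES_A = 0; EF_A = 2
ES_B = 0; EF_B = 13
ES_C = 0; EF_C = 7
ES_D = max(EF_B=13, EF_C=7) = 13; EF_D = 13+15 = 28
ES_E = max(EF_B=13, EF_C=7) = 13; EF_E = 13+9 = 22
ES_F = 13; EF_F = 13+7 = 20
ES_G = 2; EF_G = 2+5 = 7
ES_H = max(EF_D=28, EF_E=22) = 28; EF_H = 28+3 = 31
ES_I = max(EF_C=7, EF_E=22, EF_F=20, EF_G=7, EF_H=31) = 31; EF_I = 31+13 = 44
Expected project duration μ = 44 weeks. Critical path: B → D → H → I.

Variance along critical path = 7.111 + 7.111 + 0.111 + 7.111 = 21.444; σ = √21.444 = 4.631 weeks.
Z = (50 − 44) / 4.631 = 1.296
P(T ≤ 50) = Φ(1.296) ≈ 0.902

0.902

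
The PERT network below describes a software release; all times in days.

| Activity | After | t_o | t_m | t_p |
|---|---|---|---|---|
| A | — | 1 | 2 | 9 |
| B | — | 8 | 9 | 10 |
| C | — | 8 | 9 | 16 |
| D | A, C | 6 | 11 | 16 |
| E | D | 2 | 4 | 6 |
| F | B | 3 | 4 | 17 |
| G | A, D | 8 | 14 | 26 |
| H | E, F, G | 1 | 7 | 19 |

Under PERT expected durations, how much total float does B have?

21 days

te_A = (1 + 4·2 + 9)/6 = 18/6 = 3
te_B = (8 + 4·9 + 10)/6 = 54/6 = 9
te_C = (8 + 4·9 + 16)/6 = 60/6 = 10
te_D = (6 + 4·11 + 16)/6 = 66/6 = 11
te_E = (2 + 4·4 + 6)/6 = 24/6 = 4
te_F = (3 + 4·4 + 17)/6 = 36/6 = 6
te_G = (8 + 4·14 + 26)/6 = 90/6 = 15
te_H = (1 + 4·7 + 19)/6 = 48/6 = 8

Forward pass:
ES_A = 0; EF_A = 3
ES_B = 0; EF_B = 9
ES_C = 0; EF_C = 10
ES_D = max(EF_A=3, EF_C=10) = 10; EF_D = 10+11 = 21
ES_E = 21; EF_E = 21+4 = 25
ES_F = 9; EF_F = 9+6 = 15
ES_G = max(EF_A=3, EF_D=21) = 21; EF_G = 21+15 = 36
ES_H = max(EF_E=25, EF_F=15, EF_G=36) = 36; EF_H = 36+8 = 44
Expected project duration μ = 44 days. Critical path: C → D → G → H.

Backward pass:
LF_H = 44; LS_H = 44−8 = 36
LF_G = LS_H = 36; LS_G = 36−15 = 21
LF_F = LS_H = 36; LS_F = 36−6 = 30
LF_E = LS_H = 36; LS_E = 36−4 = 32
LF_D = min(LS_E=32, LS_G=21) = 21; LS_D = 21−11 = 10
LF_C = LS_D = 10; LS_C = 10−10 = 0
LF_B = LS_F = 30; LS_B = 30−9 = 21
LF_A = min(LS_D=10, LS_G=21) = 10; LS_A = 10−3 = 7
Slack_B = LS_B − ES_B = 21 − 0 = 21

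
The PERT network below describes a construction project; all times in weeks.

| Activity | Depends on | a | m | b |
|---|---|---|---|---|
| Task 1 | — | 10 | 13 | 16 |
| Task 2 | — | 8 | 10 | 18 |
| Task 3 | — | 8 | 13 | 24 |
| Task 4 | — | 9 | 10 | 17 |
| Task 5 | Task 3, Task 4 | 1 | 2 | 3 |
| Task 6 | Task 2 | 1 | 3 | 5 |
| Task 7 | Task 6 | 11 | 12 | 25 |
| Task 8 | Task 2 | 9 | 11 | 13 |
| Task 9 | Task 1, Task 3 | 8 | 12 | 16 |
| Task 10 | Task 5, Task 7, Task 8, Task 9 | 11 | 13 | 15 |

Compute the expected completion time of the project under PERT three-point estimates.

te_Task 1 = (10 + 4·13 + 16)/6 = 78/6 = 13
te_Task 2 = (8 + 4·10 + 18)/6 = 66/6 = 11
te_Task 3 = (8 + 4·13 + 24)/6 = 84/6 = 14
te_Task 4 = (9 + 4·10 + 17)/6 = 66/6 = 11
te_Task 5 = (1 + 4·2 + 3)/6 = 12/6 = 2
te_Task 6 = (1 + 4·3 + 5)/6 = 18/6 = 3
te_Task 7 = (11 + 4·12 + 25)/6 = 84/6 = 14
te_Task 8 = (9 + 4·11 + 13)/6 = 66/6 = 11
te_Task 9 = (8 + 4·12 + 16)/6 = 72/6 = 12
te_Task 10 = (11 + 4·13 + 15)/6 = 78/6 = 13

Forward pass:
ES_Task 1 = 0; EF_Task 1 = 13
ES_Task 2 = 0; EF_Task 2 = 11
ES_Task 3 = 0; EF_Task 3 = 14
ES_Task 4 = 0; EF_Task 4 = 11
ES_Task 5 = max(EF_Task 3=14, EF_Task 4=11) = 14; EF_Task 5 = 14+2 = 16
ES_Task 6 = 11; EF_Task 6 = 11+3 = 14
ES_Task 7 = 14; EF_Task 7 = 14+14 = 28
ES_Task 8 = 11; EF_Task 8 = 11+11 = 22
ES_Task 9 = max(EF_Task 1=13, EF_Task 3=14) = 14; EF_Task 9 = 14+12 = 26
ES_Task 10 = max(EF_Task 5=16, EF_Task 7=28, EF_Task 8=22, EF_Task 9=26) = 28; EF_Task 10 = 28+13 = 41
Expected project duration μ = 41 weeks. Critical path: Task 2 → Task 6 → Task 7 → Task 10.

41 weeks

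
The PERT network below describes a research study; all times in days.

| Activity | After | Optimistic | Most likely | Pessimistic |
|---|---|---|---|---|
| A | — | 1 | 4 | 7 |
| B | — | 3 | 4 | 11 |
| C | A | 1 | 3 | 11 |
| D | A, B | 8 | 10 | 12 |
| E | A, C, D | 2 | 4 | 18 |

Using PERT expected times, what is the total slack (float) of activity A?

te_A = (1 + 4·4 + 7)/6 = 24/6 = 4
te_B = (3 + 4·4 + 11)/6 = 30/6 = 5
te_C = (1 + 4·3 + 11)/6 = 24/6 = 4
te_D = (8 + 4·10 + 12)/6 = 60/6 = 10
te_E = (2 + 4·4 + 18)/6 = 36/6 = 6

Forward pass:
ES_A = 0; EF_A = 4
ES_B = 0; EF_B = 5
ES_C = 4; EF_C = 4+4 = 8
ES_D = max(EF_A=4, EF_B=5) = 5; EF_D = 5+10 = 15
ES_E = max(EF_A=4, EF_C=8, EF_D=15) = 15; EF_E = 15+6 = 21
Expected project duration μ = 21 days. Critical path: B → D → E.

Backward pass:
LF_E = 21; LS_E = 21−6 = 15
LF_D = LS_E = 15; LS_D = 15−10 = 5
LF_C = LS_E = 15; LS_C = 15−4 = 11
LF_B = LS_D = 5; LS_B = 5−5 = 0
LF_A = min(LS_C=11, LS_D=5, LS_E=15) = 5; LS_A = 5−4 = 1
Slack_A = LS_A − ES_A = 1 − 0 = 1

1 days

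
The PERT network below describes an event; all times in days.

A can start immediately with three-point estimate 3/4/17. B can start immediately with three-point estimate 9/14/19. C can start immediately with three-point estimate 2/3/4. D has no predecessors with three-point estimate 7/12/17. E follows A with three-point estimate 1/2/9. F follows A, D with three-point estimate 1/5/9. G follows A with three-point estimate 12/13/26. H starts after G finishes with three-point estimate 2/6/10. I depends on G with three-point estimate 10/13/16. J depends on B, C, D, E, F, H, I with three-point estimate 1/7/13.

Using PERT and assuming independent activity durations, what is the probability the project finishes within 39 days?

te_A = (3 + 4·4 + 17)/6 = 36/6 = 6; σ²_A = ((17−3)/6)² = 5.444
te_B = (9 + 4·14 + 19)/6 = 84/6 = 14; σ²_B = ((19−9)/6)² = 2.778
te_C = (2 + 4·3 + 4)/6 = 18/6 = 3; σ²_C = ((4−2)/6)² = 0.111
te_D = (7 + 4·12 + 17)/6 = 72/6 = 12; σ²_D = ((17−7)/6)² = 2.778
te_E = (1 + 4·2 + 9)/6 = 18/6 = 3; σ²_E = ((9−1)/6)² = 1.778
te_F = (1 + 4·5 + 9)/6 = 30/6 = 5; σ²_F = ((9−1)/6)² = 1.778
te_G = (12 + 4·13 + 26)/6 = 90/6 = 15; σ²_G = ((26−12)/6)² = 5.444
te_H = (2 + 4·6 + 10)/6 = 36/6 = 6; σ²_H = ((10−2)/6)² = 1.778
te_I = (10 + 4·13 + 16)/6 = 78/6 = 13; σ²_I = ((16−10)/6)² = 1.000
te_J = (1 + 4·7 + 13)/6 = 42/6 = 7; σ²_J = ((13−1)/6)² = 4.000

Forward pass:
ES_A = 0; EF_A = 6
ES_B = 0; EF_B = 14
ES_C = 0; EF_C = 3
ES_D = 0; EF_D = 12
ES_E = 6; EF_E = 6+3 = 9
ES_F = max(EF_A=6, EF_D=12) = 12; EF_F = 12+5 = 17
ES_G = 6; EF_G = 6+15 = 21
ES_H = 21; EF_H = 21+6 = 27
ES_I = 21; EF_I = 21+13 = 34
ES_J = max(EF_B=14, EF_C=3, EF_D=12, EF_E=9, EF_F=17, EF_H=27, EF_I=34) = 34; EF_J = 34+7 = 41
Expected project duration μ = 41 days. Critical path: A → G → I → J.

Variance along critical path = 5.444 + 5.444 + 1.000 + 4.000 = 15.889; σ = √15.889 = 3.986 days.
Z = (39 − 41) / 3.986 = -0.502
P(T ≤ 39) = Φ(-0.502) ≈ 0.308

0.308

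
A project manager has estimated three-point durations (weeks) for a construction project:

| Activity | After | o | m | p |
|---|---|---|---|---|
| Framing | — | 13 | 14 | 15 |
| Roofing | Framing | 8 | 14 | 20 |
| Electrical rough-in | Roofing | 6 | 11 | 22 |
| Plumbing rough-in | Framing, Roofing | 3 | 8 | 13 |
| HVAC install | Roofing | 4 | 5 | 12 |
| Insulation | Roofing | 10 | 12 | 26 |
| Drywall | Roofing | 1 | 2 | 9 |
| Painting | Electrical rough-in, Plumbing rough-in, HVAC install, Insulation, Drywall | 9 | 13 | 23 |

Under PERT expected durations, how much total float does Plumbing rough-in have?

6 weeks

te_Framing = (13 + 4·14 + 15)/6 = 84/6 = 14
te_Roofing = (8 + 4·14 + 20)/6 = 84/6 = 14
te_Electrical rough-in = (6 + 4·11 + 22)/6 = 72/6 = 12
te_Plumbing rough-in = (3 + 4·8 + 13)/6 = 48/6 = 8
te_HVAC install = (4 + 4·5 + 12)/6 = 36/6 = 6
te_Insulation = (10 + 4·12 + 26)/6 = 84/6 = 14
te_Drywall = (1 + 4·2 + 9)/6 = 18/6 = 3
te_Painting = (9 + 4·13 + 23)/6 = 84/6 = 14

Forward pass:
ES_Framing = 0; EF_Framing = 14
ES_Roofing = 14; EF_Roofing = 14+14 = 28
ES_Electrical rough-in = 28; EF_Electrical rough-in = 28+12 = 40
ES_Plumbing rough-in = max(EF_Framing=14, EF_Roofing=28) = 28; EF_Plumbing rough-in = 28+8 = 36
ES_HVAC install = 28; EF_HVAC install = 28+6 = 34
ES_Insulation = 28; EF_Insulation = 28+14 = 42
ES_Drywall = 28; EF_Drywall = 28+3 = 31
ES_Painting = max(EF_Electrical rough-in=40, EF_Plumbing rough-in=36, EF_HVAC install=34, EF_Insulation=42, EF_Drywall=31) = 42; EF_Painting = 42+14 = 56
Expected project duration μ = 56 weeks. Critical path: Framing → Roofing → Insulation → Painting.

Backward pass:
LF_Painting = 56; LS_Painting = 56−14 = 42
LF_Drywall = LS_Painting = 42; LS_Drywall = 42−3 = 39
LF_Insulation = LS_Painting = 42; LS_Insulation = 42−14 = 28
LF_HVAC install = LS_Painting = 42; LS_HVAC install = 42−6 = 36
LF_Plumbing rough-in = LS_Painting = 42; LS_Plumbing rough-in = 42−8 = 34
LF_Electrical rough-in = LS_Painting = 42; LS_Electrical rough-in = 42−12 = 30
LF_Roofing = min(LS_Electrical rough-in=30, LS_Plumbing rough-in=34, LS_HVAC install=36, LS_Insulation=28, LS_Drywall=39) = 28; LS_Roofing = 28−14 = 14
LF_Framing = min(LS_Roofing=14, LS_Plumbing rough-in=34) = 14; LS_Framing = 14−14 = 0
Slack_Plumbing rough-in = LS_Plumbing rough-in − ES_Plumbing rough-in = 34 − 28 = 6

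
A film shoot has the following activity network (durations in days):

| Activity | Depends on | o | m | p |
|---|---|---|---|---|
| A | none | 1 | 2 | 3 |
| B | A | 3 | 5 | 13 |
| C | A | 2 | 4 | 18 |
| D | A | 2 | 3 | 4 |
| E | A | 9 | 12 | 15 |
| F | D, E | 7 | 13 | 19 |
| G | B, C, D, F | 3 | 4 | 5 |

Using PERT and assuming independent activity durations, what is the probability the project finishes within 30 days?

te_A = (1 + 4·2 + 3)/6 = 12/6 = 2; σ²_A = ((3−1)/6)² = 0.111
te_B = (3 + 4·5 + 13)/6 = 36/6 = 6; σ²_B = ((13−3)/6)² = 2.778
te_C = (2 + 4·4 + 18)/6 = 36/6 = 6; σ²_C = ((18−2)/6)² = 7.111
te_D = (2 + 4·3 + 4)/6 = 18/6 = 3; σ²_D = ((4−2)/6)² = 0.111
te_E = (9 + 4·12 + 15)/6 = 72/6 = 12; σ²_E = ((15−9)/6)² = 1.000
te_F = (7 + 4·13 + 19)/6 = 78/6 = 13; σ²_F = ((19−7)/6)² = 4.000
te_G = (3 + 4·4 + 5)/6 = 24/6 = 4; σ²_G = ((5−3)/6)² = 0.111

Forward pass:
ES_A = 0; EF_A = 2
ES_B = 2; EF_B = 2+6 = 8
ES_C = 2; EF_C = 2+6 = 8
ES_D = 2; EF_D = 2+3 = 5
ES_E = 2; EF_E = 2+12 = 14
ES_F = max(EF_D=5, EF_E=14) = 14; EF_F = 14+13 = 27
ES_G = max(EF_B=8, EF_C=8, EF_D=5, EF_F=27) = 27; EF_G = 27+4 = 31
Expected project duration μ = 31 days. Critical path: A → E → F → G.

Variance along critical path = 0.111 + 1.000 + 4.000 + 0.111 = 5.222; σ = √5.222 = 2.285 days.
Z = (30 − 31) / 2.285 = -0.438
P(T ≤ 30) = Φ(-0.438) ≈ 0.331

0.331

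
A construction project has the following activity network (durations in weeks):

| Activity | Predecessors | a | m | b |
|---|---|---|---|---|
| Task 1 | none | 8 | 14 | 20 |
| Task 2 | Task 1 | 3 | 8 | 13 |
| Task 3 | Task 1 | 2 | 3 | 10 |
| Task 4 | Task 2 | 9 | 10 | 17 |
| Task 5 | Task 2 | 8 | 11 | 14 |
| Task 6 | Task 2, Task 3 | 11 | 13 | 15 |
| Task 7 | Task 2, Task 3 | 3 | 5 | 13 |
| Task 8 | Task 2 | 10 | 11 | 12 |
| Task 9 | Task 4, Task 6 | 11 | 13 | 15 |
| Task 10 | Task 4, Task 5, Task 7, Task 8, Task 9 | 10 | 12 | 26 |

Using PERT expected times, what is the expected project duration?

te_Task 1 = (8 + 4·14 + 20)/6 = 84/6 = 14
te_Task 2 = (3 + 4·8 + 13)/6 = 48/6 = 8
te_Task 3 = (2 + 4·3 + 10)/6 = 24/6 = 4
te_Task 4 = (9 + 4·10 + 17)/6 = 66/6 = 11
te_Task 5 = (8 + 4·11 + 14)/6 = 66/6 = 11
te_Task 6 = (11 + 4·13 + 15)/6 = 78/6 = 13
te_Task 7 = (3 + 4·5 + 13)/6 = 36/6 = 6
te_Task 8 = (10 + 4·11 + 12)/6 = 66/6 = 11
te_Task 9 = (11 + 4·13 + 15)/6 = 78/6 = 13
te_Task 10 = (10 + 4·12 + 26)/6 = 84/6 = 14

Forward pass:
ES_Task 1 = 0; EF_Task 1 = 14
ES_Task 2 = 14; EF_Task 2 = 14+8 = 22
ES_Task 3 = 14; EF_Task 3 = 14+4 = 18
ES_Task 4 = 22; EF_Task 4 = 22+11 = 33
ES_Task 5 = 22; EF_Task 5 = 22+11 = 33
ES_Task 6 = max(EF_Task 2=22, EF_Task 3=18) = 22; EF_Task 6 = 22+13 = 35
ES_Task 7 = max(EF_Task 2=22, EF_Task 3=18) = 22; EF_Task 7 = 22+6 = 28
ES_Task 8 = 22; EF_Task 8 = 22+11 = 33
ES_Task 9 = max(EF_Task 4=33, EF_Task 6=35) = 35; EF_Task 9 = 35+13 = 48
ES_Task 10 = max(EF_Task 4=33, EF_Task 5=33, EF_Task 7=28, EF_Task 8=33, EF_Task 9=48) = 48; EF_Task 10 = 48+14 = 62
Expected project duration μ = 62 weeks. Critical path: Task 1 → Task 2 → Task 6 → Task 9 → Task 10.

62 weeks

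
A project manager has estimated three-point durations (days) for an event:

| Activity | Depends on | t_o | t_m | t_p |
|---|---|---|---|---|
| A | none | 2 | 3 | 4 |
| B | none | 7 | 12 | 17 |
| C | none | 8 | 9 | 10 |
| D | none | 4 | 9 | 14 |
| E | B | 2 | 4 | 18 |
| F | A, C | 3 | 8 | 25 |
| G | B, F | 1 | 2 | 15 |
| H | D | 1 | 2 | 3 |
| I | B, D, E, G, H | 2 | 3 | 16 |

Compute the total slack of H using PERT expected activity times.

te_A = (2 + 4·3 + 4)/6 = 18/6 = 3
te_B = (7 + 4·12 + 17)/6 = 72/6 = 12
te_C = (8 + 4·9 + 10)/6 = 54/6 = 9
te_D = (4 + 4·9 + 14)/6 = 54/6 = 9
te_E = (2 + 4·4 + 18)/6 = 36/6 = 6
te_F = (3 + 4·8 + 25)/6 = 60/6 = 10
te_G = (1 + 4·2 + 15)/6 = 24/6 = 4
te_H = (1 + 4·2 + 3)/6 = 12/6 = 2
te_I = (2 + 4·3 + 16)/6 = 30/6 = 5

Forward pass:
ES_A = 0; EF_A = 3
ES_B = 0; EF_B = 12
ES_C = 0; EF_C = 9
ES_D = 0; EF_D = 9
ES_E = 12; EF_E = 12+6 = 18
ES_F = max(EF_A=3, EF_C=9) = 9; EF_F = 9+10 = 19
ES_G = max(EF_B=12, EF_F=19) = 19; EF_G = 19+4 = 23
ES_H = 9; EF_H = 9+2 = 11
ES_I = max(EF_B=12, EF_D=9, EF_E=18, EF_G=23, EF_H=11) = 23; EF_I = 23+5 = 28
Expected project duration μ = 28 days. Critical path: C → F → G → I.

Backward pass:
LF_I = 28; LS_I = 28−5 = 23
LF_H = LS_I = 23; LS_H = 23−2 = 21
LF_G = LS_I = 23; LS_G = 23−4 = 19
LF_F = LS_G = 19; LS_F = 19−10 = 9
LF_E = LS_I = 23; LS_E = 23−6 = 17
LF_D = min(LS_H=21, LS_I=23) = 21; LS_D = 21−9 = 12
LF_C = LS_F = 9; LS_C = 9−9 = 0
LF_B = min(LS_E=17, LS_G=19, LS_I=23) = 17; LS_B = 17−12 = 5
LF_A = LS_F = 9; LS_A = 9−3 = 6
Slack_H = LS_H − ES_H = 21 − 9 = 12

12 days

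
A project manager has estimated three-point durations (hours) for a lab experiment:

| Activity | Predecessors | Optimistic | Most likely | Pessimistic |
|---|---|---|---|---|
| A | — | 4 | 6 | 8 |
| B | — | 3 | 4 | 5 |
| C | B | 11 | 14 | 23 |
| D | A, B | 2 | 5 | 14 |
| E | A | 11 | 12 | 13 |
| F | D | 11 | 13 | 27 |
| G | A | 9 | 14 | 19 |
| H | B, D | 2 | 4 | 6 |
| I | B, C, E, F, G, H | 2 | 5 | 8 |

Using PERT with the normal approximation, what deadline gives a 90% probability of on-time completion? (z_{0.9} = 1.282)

te_A = (4 + 4·6 + 8)/6 = 36/6 = 6; σ²_A = ((8−4)/6)² = 0.444
te_B = (3 + 4·4 + 5)/6 = 24/6 = 4; σ²_B = ((5−3)/6)² = 0.111
te_C = (11 + 4·14 + 23)/6 = 90/6 = 15; σ²_C = ((23−11)/6)² = 4.000
te_D = (2 + 4·5 + 14)/6 = 36/6 = 6; σ²_D = ((14−2)/6)² = 4.000
te_E = (11 + 4·12 + 13)/6 = 72/6 = 12; σ²_E = ((13−11)/6)² = 0.111
te_F = (11 + 4·13 + 27)/6 = 90/6 = 15; σ²_F = ((27−11)/6)² = 7.111
te_G = (9 + 4·14 + 19)/6 = 84/6 = 14; σ²_G = ((19−9)/6)² = 2.778
te_H = (2 + 4·4 + 6)/6 = 24/6 = 4; σ²_H = ((6−2)/6)² = 0.444
te_I = (2 + 4·5 + 8)/6 = 30/6 = 5; σ²_I = ((8−2)/6)² = 1.000

Forward pass:
ES_A = 0; EF_A = 6
ES_B = 0; EF_B = 4
ES_C = 4; EF_C = 4+15 = 19
ES_D = max(EF_A=6, EF_B=4) = 6; EF_D = 6+6 = 12
ES_E = 6; EF_E = 6+12 = 18
ES_F = 12; EF_F = 12+15 = 27
ES_G = 6; EF_G = 6+14 = 20
ES_H = max(EF_B=4, EF_D=12) = 12; EF_H = 12+4 = 16
ES_I = max(EF_B=4, EF_C=19, EF_E=18, EF_F=27, EF_G=20, EF_H=16) = 27; EF_I = 27+5 = 32
Expected project duration μ = 32 hours. Critical path: A → D → F → I.

Variance along critical path = 0.444 + 4.000 + 7.111 + 1.000 = 12.556; σ = 3.543 hours.
D = μ + z·σ = 32 + 1.282·3.543 = 36.5 hours

36.5 hours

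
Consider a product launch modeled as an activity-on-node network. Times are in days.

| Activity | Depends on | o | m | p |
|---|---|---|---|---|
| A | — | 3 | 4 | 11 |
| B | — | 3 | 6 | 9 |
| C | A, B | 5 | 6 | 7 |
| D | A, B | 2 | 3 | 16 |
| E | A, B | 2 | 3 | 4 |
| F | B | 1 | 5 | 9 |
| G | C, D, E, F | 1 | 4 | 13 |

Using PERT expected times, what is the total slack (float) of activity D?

1 days

te_A = (3 + 4·4 + 11)/6 = 30/6 = 5
te_B = (3 + 4·6 + 9)/6 = 36/6 = 6
te_C = (5 + 4·6 + 7)/6 = 36/6 = 6
te_D = (2 + 4·3 + 16)/6 = 30/6 = 5
te_E = (2 + 4·3 + 4)/6 = 18/6 = 3
te_F = (1 + 4·5 + 9)/6 = 30/6 = 5
te_G = (1 + 4·4 + 13)/6 = 30/6 = 5

Forward pass:
ES_A = 0; EF_A = 5
ES_B = 0; EF_B = 6
ES_C = max(EF_A=5, EF_B=6) = 6; EF_C = 6+6 = 12
ES_D = max(EF_A=5, EF_B=6) = 6; EF_D = 6+5 = 11
ES_E = max(EF_A=5, EF_B=6) = 6; EF_E = 6+3 = 9
ES_F = 6; EF_F = 6+5 = 11
ES_G = max(EF_C=12, EF_D=11, EF_E=9, EF_F=11) = 12; EF_G = 12+5 = 17
Expected project duration μ = 17 days. Critical path: B → C → G.

Backward pass:
LF_G = 17; LS_G = 17−5 = 12
LF_F = LS_G = 12; LS_F = 12−5 = 7
LF_E = LS_G = 12; LS_E = 12−3 = 9
LF_D = LS_G = 12; LS_D = 12−5 = 7
LF_C = LS_G = 12; LS_C = 12−6 = 6
LF_B = min(LS_C=6, LS_D=7, LS_E=9, LS_F=7) = 6; LS_B = 6−6 = 0
LF_A = min(LS_C=6, LS_D=7, LS_E=9) = 6; LS_A = 6−5 = 1
Slack_D = LS_D − ES_D = 7 − 6 = 1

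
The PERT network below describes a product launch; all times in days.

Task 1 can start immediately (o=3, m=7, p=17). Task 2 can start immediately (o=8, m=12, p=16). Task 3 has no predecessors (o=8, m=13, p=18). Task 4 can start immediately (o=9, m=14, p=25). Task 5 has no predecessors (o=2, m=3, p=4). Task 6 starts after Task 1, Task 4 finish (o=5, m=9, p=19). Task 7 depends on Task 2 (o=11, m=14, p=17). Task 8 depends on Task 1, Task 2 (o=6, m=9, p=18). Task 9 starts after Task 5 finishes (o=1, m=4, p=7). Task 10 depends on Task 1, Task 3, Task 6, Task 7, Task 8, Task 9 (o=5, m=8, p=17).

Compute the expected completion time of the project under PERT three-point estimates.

35 days

te_Task 1 = (3 + 4·7 + 17)/6 = 48/6 = 8
te_Task 2 = (8 + 4·12 + 16)/6 = 72/6 = 12
te_Task 3 = (8 + 4·13 + 18)/6 = 78/6 = 13
te_Task 4 = (9 + 4·14 + 25)/6 = 90/6 = 15
te_Task 5 = (2 + 4·3 + 4)/6 = 18/6 = 3
te_Task 6 = (5 + 4·9 + 19)/6 = 60/6 = 10
te_Task 7 = (11 + 4·14 + 17)/6 = 84/6 = 14
te_Task 8 = (6 + 4·9 + 18)/6 = 60/6 = 10
te_Task 9 = (1 + 4·4 + 7)/6 = 24/6 = 4
te_Task 10 = (5 + 4·8 + 17)/6 = 54/6 = 9

Forward pass:
ES_Task 1 = 0; EF_Task 1 = 8
ES_Task 2 = 0; EF_Task 2 = 12
ES_Task 3 = 0; EF_Task 3 = 13
ES_Task 4 = 0; EF_Task 4 = 15
ES_Task 5 = 0; EF_Task 5 = 3
ES_Task 6 = max(EF_Task 1=8, EF_Task 4=15) = 15; EF_Task 6 = 15+10 = 25
ES_Task 7 = 12; EF_Task 7 = 12+14 = 26
ES_Task 8 = max(EF_Task 1=8, EF_Task 2=12) = 12; EF_Task 8 = 12+10 = 22
ES_Task 9 = 3; EF_Task 9 = 3+4 = 7
ES_Task 10 = max(EF_Task 1=8, EF_Task 3=13, EF_Task 6=25, EF_Task 7=26, EF_Task 8=22, EF_Task 9=7) = 26; EF_Task 10 = 26+9 = 35
Expected project duration μ = 35 days. Critical path: Task 2 → Task 7 → Task 10.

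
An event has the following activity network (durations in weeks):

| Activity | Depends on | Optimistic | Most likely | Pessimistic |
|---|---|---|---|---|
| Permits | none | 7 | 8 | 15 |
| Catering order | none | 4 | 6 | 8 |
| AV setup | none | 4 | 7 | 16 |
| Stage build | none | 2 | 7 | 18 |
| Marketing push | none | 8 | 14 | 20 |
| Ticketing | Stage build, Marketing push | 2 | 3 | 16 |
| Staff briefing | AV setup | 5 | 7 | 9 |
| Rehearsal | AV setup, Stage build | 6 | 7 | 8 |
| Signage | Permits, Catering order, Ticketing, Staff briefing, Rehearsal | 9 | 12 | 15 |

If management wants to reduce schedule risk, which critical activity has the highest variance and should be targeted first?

te_Permits = (7 + 4·8 + 15)/6 = 54/6 = 9; σ²_Permits = ((15−7)/6)² = 1.778
te_Catering order = (4 + 4·6 + 8)/6 = 36/6 = 6; σ²_Catering order = ((8−4)/6)² = 0.444
te_AV setup = (4 + 4·7 + 16)/6 = 48/6 = 8; σ²_AV setup = ((16−4)/6)² = 4.000
te_Stage build = (2 + 4·7 + 18)/6 = 48/6 = 8; σ²_Stage build = ((18−2)/6)² = 7.111
te_Marketing push = (8 + 4·14 + 20)/6 = 84/6 = 14; σ²_Marketing push = ((20−8)/6)² = 4.000
te_Ticketing = (2 + 4·3 + 16)/6 = 30/6 = 5; σ²_Ticketing = ((16−2)/6)² = 5.444
te_Staff briefing = (5 + 4·7 + 9)/6 = 42/6 = 7; σ²_Staff briefing = ((9−5)/6)² = 0.444
te_Rehearsal = (6 + 4·7 + 8)/6 = 42/6 = 7; σ²_Rehearsal = ((8−6)/6)² = 0.111
te_Signage = (9 + 4·12 + 15)/6 = 72/6 = 12; σ²_Signage = ((15−9)/6)² = 1.000

Forward pass:
ES_Permits = 0; EF_Permits = 9
ES_Catering order = 0; EF_Catering order = 6
ES_AV setup = 0; EF_AV setup = 8
ES_Stage build = 0; EF_Stage build = 8
ES_Marketing push = 0; EF_Marketing push = 14
ES_Ticketing = max(EF_Stage build=8, EF_Marketing push=14) = 14; EF_Ticketing = 14+5 = 19
ES_Staff briefing = 8; EF_Staff briefing = 8+7 = 15
ES_Rehearsal = max(EF_AV setup=8, EF_Stage build=8) = 8; EF_Rehearsal = 8+7 = 15
ES_Signage = max(EF_Permits=9, EF_Catering order=6, EF_Ticketing=19, EF_Staff briefing=15, EF_Rehearsal=15) = 19; EF_Signage = 19+12 = 31
Expected project duration μ = 31 weeks. Critical path: Marketing push → Ticketing → Signage.

Variances on critical path: σ²_Marketing push=4.000, σ²_Ticketing=5.444, σ²_Signage=1.000.
Largest is σ²_Ticketing = 5.444.

Ticketing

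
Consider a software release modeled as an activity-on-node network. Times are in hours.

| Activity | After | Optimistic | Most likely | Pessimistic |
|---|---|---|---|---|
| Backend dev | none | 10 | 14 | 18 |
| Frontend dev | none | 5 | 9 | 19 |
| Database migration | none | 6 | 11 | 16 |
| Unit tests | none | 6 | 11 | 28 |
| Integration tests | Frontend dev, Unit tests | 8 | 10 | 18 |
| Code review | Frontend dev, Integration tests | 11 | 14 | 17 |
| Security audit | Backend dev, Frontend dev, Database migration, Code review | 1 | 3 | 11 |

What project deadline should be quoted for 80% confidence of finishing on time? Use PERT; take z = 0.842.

45.8 hours

te_Backend dev = (10 + 4·14 + 18)/6 = 84/6 = 14; σ²_Backend dev = ((18−10)/6)² = 1.778
te_Frontend dev = (5 + 4·9 + 19)/6 = 60/6 = 10; σ²_Frontend dev = ((19−5)/6)² = 5.444
te_Database migration = (6 + 4·11 + 16)/6 = 66/6 = 11; σ²_Database migration = ((16−6)/6)² = 2.778
te_Unit tests = (6 + 4·11 + 28)/6 = 78/6 = 13; σ²_Unit tests = ((28−6)/6)² = 13.444
te_Integration tests = (8 + 4·10 + 18)/6 = 66/6 = 11; σ²_Integration tests = ((18−8)/6)² = 2.778
te_Code review = (11 + 4·14 + 17)/6 = 84/6 = 14; σ²_Code review = ((17−11)/6)² = 1.000
te_Security audit = (1 + 4·3 + 11)/6 = 24/6 = 4; σ²_Security audit = ((11−1)/6)² = 2.778

Forward pass:
ES_Backend dev = 0; EF_Backend dev = 14
ES_Frontend dev = 0; EF_Frontend dev = 10
ES_Database migration = 0; EF_Database migration = 11
ES_Unit tests = 0; EF_Unit tests = 13
ES_Integration tests = max(EF_Frontend dev=10, EF_Unit tests=13) = 13; EF_Integration tests = 13+11 = 24
ES_Code review = max(EF_Frontend dev=10, EF_Integration tests=24) = 24; EF_Code review = 24+14 = 38
ES_Security audit = max(EF_Backend dev=14, EF_Frontend dev=10, EF_Database migration=11, EF_Code review=38) = 38; EF_Security audit = 38+4 = 42
Expected project duration μ = 42 hours. Critical path: Unit tests → Integration tests → Code review → Security audit.

Variance along critical path = 13.444 + 2.778 + 1.000 + 2.778 = 20.000; σ = 4.472 hours.
D = μ + z·σ = 42 + 0.842·4.472 = 45.8 hours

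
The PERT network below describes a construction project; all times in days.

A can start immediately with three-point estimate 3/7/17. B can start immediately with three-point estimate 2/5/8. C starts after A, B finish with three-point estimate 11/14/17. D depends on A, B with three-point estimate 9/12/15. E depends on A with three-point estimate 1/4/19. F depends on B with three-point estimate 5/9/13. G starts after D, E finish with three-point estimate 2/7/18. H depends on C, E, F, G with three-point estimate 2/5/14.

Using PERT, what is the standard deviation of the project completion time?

te_A = (3 + 4·7 + 17)/6 = 48/6 = 8; σ²_A = ((17−3)/6)² = 5.444
te_B = (2 + 4·5 + 8)/6 = 30/6 = 5; σ²_B = ((8−2)/6)² = 1.000
te_C = (11 + 4·14 + 17)/6 = 84/6 = 14; σ²_C = ((17−11)/6)² = 1.000
te_D = (9 + 4·12 + 15)/6 = 72/6 = 12; σ²_D = ((15−9)/6)² = 1.000
te_E = (1 + 4·4 + 19)/6 = 36/6 = 6; σ²_E = ((19−1)/6)² = 9.000
te_F = (5 + 4·9 + 13)/6 = 54/6 = 9; σ²_F = ((13−5)/6)² = 1.778
te_G = (2 + 4·7 + 18)/6 = 48/6 = 8; σ²_G = ((18−2)/6)² = 7.111
te_H = (2 + 4·5 + 14)/6 = 36/6 = 6; σ²_H = ((14−2)/6)² = 4.000

Forward pass:
ES_A = 0; EF_A = 8
ES_B = 0; EF_B = 5
ES_C = max(EF_A=8, EF_B=5) = 8; EF_C = 8+14 = 22
ES_D = max(EF_A=8, EF_B=5) = 8; EF_D = 8+12 = 20
ES_E = 8; EF_E = 8+6 = 14
ES_F = 5; EF_F = 5+9 = 14
ES_G = max(EF_D=20, EF_E=14) = 20; EF_G = 20+8 = 28
ES_H = max(EF_C=22, EF_E=14, EF_F=14, EF_G=28) = 28; EF_H = 28+6 = 34
Expected project duration μ = 34 days. Critical path: A → D → G → H.

Variance along critical path = 5.444 + 1.000 + 7.111 + 4.000 = 17.556
σ = √17.556 = 4.190 days

4.19 days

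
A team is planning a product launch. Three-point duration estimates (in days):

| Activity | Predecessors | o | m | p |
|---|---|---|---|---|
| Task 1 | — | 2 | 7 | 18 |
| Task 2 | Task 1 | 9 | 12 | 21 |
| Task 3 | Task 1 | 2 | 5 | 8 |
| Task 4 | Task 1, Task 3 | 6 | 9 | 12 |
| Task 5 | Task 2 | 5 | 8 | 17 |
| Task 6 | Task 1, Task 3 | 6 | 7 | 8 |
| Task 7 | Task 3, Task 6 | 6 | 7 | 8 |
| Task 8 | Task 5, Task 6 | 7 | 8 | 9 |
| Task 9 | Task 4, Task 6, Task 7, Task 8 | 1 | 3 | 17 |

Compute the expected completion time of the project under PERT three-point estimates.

te_Task 1 = (2 + 4·7 + 18)/6 = 48/6 = 8
te_Task 2 = (9 + 4·12 + 21)/6 = 78/6 = 13
te_Task 3 = (2 + 4·5 + 8)/6 = 30/6 = 5
te_Task 4 = (6 + 4·9 + 12)/6 = 54/6 = 9
te_Task 5 = (5 + 4·8 + 17)/6 = 54/6 = 9
te_Task 6 = (6 + 4·7 + 8)/6 = 42/6 = 7
te_Task 7 = (6 + 4·7 + 8)/6 = 42/6 = 7
te_Task 8 = (7 + 4·8 + 9)/6 = 48/6 = 8
te_Task 9 = (1 + 4·3 + 17)/6 = 30/6 = 5

Forward pass:
ES_Task 1 = 0; EF_Task 1 = 8
ES_Task 2 = 8; EF_Task 2 = 8+13 = 21
ES_Task 3 = 8; EF_Task 3 = 8+5 = 13
ES_Task 4 = max(EF_Task 1=8, EF_Task 3=13) = 13; EF_Task 4 = 13+9 = 22
ES_Task 5 = 21; EF_Task 5 = 21+9 = 30
ES_Task 6 = max(EF_Task 1=8, EF_Task 3=13) = 13; EF_Task 6 = 13+7 = 20
ES_Task 7 = max(EF_Task 3=13, EF_Task 6=20) = 20; EF_Task 7 = 20+7 = 27
ES_Task 8 = max(EF_Task 5=30, EF_Task 6=20) = 30; EF_Task 8 = 30+8 = 38
ES_Task 9 = max(EF_Task 4=22, EF_Task 6=20, EF_Task 7=27, EF_Task 8=38) = 38; EF_Task 9 = 38+5 = 43
Expected project duration μ = 43 days. Critical path: Task 1 → Task 2 → Task 5 → Task 8 → Task 9.

43 days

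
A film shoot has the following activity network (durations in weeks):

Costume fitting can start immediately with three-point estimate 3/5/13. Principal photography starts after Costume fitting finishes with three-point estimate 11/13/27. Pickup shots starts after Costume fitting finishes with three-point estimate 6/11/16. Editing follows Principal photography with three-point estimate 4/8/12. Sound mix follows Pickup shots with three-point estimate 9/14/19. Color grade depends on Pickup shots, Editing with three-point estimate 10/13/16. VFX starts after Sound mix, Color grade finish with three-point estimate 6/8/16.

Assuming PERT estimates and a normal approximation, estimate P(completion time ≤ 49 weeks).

te_Costume fitting = (3 + 4·5 + 13)/6 = 36/6 = 6; σ²_Costume fitting = ((13−3)/6)² = 2.778
te_Principal photography = (11 + 4·13 + 27)/6 = 90/6 = 15; σ²_Principal photography = ((27−11)/6)² = 7.111
te_Pickup shots = (6 + 4·11 + 16)/6 = 66/6 = 11; σ²_Pickup shots = ((16−6)/6)² = 2.778
te_Editing = (4 + 4·8 + 12)/6 = 48/6 = 8; σ²_Editing = ((12−4)/6)² = 1.778
te_Sound mix = (9 + 4·14 + 19)/6 = 84/6 = 14; σ²_Sound mix = ((19−9)/6)² = 2.778
te_Color grade = (10 + 4·13 + 16)/6 = 78/6 = 13; σ²_Color grade = ((16−10)/6)² = 1.000
te_VFX = (6 + 4·8 + 16)/6 = 54/6 = 9; σ²_VFX = ((16−6)/6)² = 2.778

Forward pass:
ES_Costume fitting = 0; EF_Costume fitting = 6
ES_Principal photography = 6; EF_Principal photography = 6+15 = 21
ES_Pickup shots = 6; EF_Pickup shots = 6+11 = 17
ES_Editing = 21; EF_Editing = 21+8 = 29
ES_Sound mix = 17; EF_Sound mix = 17+14 = 31
ES_Color grade = max(EF_Pickup shots=17, EF_Editing=29) = 29; EF_Color grade = 29+13 = 42
ES_VFX = max(EF_Sound mix=31, EF_Color grade=42) = 42; EF_VFX = 42+9 = 51
Expected project duration μ = 51 weeks. Critical path: Costume fitting → Principal photography → Editing → Color grade → VFX.

Variance along critical path = 2.778 + 7.111 + 1.778 + 1.000 + 2.778 = 15.444; σ = √15.444 = 3.930 weeks.
Z = (49 − 51) / 3.930 = -0.509
P(T ≤ 49) = Φ(-0.509) ≈ 0.305

0.305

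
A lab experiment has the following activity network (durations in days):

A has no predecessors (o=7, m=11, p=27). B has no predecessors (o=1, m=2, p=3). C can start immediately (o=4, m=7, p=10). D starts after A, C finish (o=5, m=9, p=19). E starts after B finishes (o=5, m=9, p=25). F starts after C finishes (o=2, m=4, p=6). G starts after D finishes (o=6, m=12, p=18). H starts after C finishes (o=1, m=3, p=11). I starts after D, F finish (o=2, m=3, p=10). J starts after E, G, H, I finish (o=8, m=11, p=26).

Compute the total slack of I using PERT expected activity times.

te_A = (7 + 4·11 + 27)/6 = 78/6 = 13
te_B = (1 + 4·2 + 3)/6 = 12/6 = 2
te_C = (4 + 4·7 + 10)/6 = 42/6 = 7
te_D = (5 + 4·9 + 19)/6 = 60/6 = 10
te_E = (5 + 4·9 + 25)/6 = 66/6 = 11
te_F = (2 + 4·4 + 6)/6 = 24/6 = 4
te_G = (6 + 4·12 + 18)/6 = 72/6 = 12
te_H = (1 + 4·3 + 11)/6 = 24/6 = 4
te_I = (2 + 4·3 + 10)/6 = 24/6 = 4
te_J = (8 + 4·11 + 26)/6 = 78/6 = 13

Forward pass:
ES_A = 0; EF_A = 13
ES_B = 0; EF_B = 2
ES_C = 0; EF_C = 7
ES_D = max(EF_A=13, EF_C=7) = 13; EF_D = 13+10 = 23
ES_E = 2; EF_E = 2+11 = 13
ES_F = 7; EF_F = 7+4 = 11
ES_G = 23; EF_G = 23+12 = 35
ES_H = 7; EF_H = 7+4 = 11
ES_I = max(EF_D=23, EF_F=11) = 23; EF_I = 23+4 = 27
ES_J = max(EF_E=13, EF_G=35, EF_H=11, EF_I=27) = 35; EF_J = 35+13 = 48
Expected project duration μ = 48 days. Critical path: A → D → G → J.

Backward pass:
LF_J = 48; LS_J = 48−13 = 35
LF_I = LS_J = 35; LS_I = 35−4 = 31
LF_H = LS_J = 35; LS_H = 35−4 = 31
LF_G = LS_J = 35; LS_G = 35−12 = 23
LF_F = LS_I = 31; LS_F = 31−4 = 27
LF_E = LS_J = 35; LS_E = 35−11 = 24
LF_D = min(LS_G=23, LS_I=31) = 23; LS_D = 23−10 = 13
LF_C = min(LS_D=13, LS_F=27, LS_H=31) = 13; LS_C = 13−7 = 6
LF_B = LS_E = 24; LS_B = 24−2 = 22
LF_A = LS_D = 13; LS_A = 13−13 = 0
Slack_I = LS_I − ES_I = 31 − 23 = 8

8 days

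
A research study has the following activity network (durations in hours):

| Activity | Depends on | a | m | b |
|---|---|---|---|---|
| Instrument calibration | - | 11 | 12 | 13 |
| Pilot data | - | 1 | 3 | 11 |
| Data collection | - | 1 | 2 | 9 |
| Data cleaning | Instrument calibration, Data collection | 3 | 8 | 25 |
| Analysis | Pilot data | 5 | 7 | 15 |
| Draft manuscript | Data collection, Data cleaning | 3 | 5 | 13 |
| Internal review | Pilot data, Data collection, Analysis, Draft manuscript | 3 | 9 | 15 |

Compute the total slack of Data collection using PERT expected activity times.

te_Instrument calibration = (11 + 4·12 + 13)/6 = 72/6 = 12
te_Pilot data = (1 + 4·3 + 11)/6 = 24/6 = 4
te_Data collection = (1 + 4·2 + 9)/6 = 18/6 = 3
te_Data cleaning = (3 + 4·8 + 25)/6 = 60/6 = 10
te_Analysis = (5 + 4·7 + 15)/6 = 48/6 = 8
te_Draft manuscript = (3 + 4·5 + 13)/6 = 36/6 = 6
te_Internal review = (3 + 4·9 + 15)/6 = 54/6 = 9

Forward pass:
ES_Instrument calibration = 0; EF_Instrument calibration = 12
ES_Pilot data = 0; EF_Pilot data = 4
ES_Data collection = 0; EF_Data collection = 3
ES_Data cleaning = max(EF_Instrument calibration=12, EF_Data collection=3) = 12; EF_Data cleaning = 12+10 = 22
ES_Analysis = 4; EF_Analysis = 4+8 = 12
ES_Draft manuscript = max(EF_Data collection=3, EF_Data cleaning=22) = 22; EF_Draft manuscript = 22+6 = 28
ES_Internal review = max(EF_Pilot data=4, EF_Data collection=3, EF_Analysis=12, EF_Draft manuscript=28) = 28; EF_Internal review = 28+9 = 37
Expected project duration μ = 37 hours. Critical path: Instrument calibration → Data cleaning → Draft manuscript → Internal review.

Backward pass:
LF_Internal review = 37; LS_Internal review = 37−9 = 28
LF_Draft manuscript = LS_Internal review = 28; LS_Draft manuscript = 28−6 = 22
LF_Analysis = LS_Internal review = 28; LS_Analysis = 28−8 = 20
LF_Data cleaning = LS_Draft manuscript = 22; LS_Data cleaning = 22−10 = 12
LF_Data collection = min(LS_Data cleaning=12, LS_Draft manuscript=22, LS_Internal review=28) = 12; LS_Data collection = 12−3 = 9
LF_Pilot data = min(LS_Analysis=20, LS_Internal review=28) = 20; LS_Pilot data = 20−4 = 16
LF_Instrument calibration = LS_Data cleaning = 12; LS_Instrument calibration = 12−12 = 0
Slack_Data collection = LS_Data collection − ES_Data collection = 9 − 0 = 9

9 hours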